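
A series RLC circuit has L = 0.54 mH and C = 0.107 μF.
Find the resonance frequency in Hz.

Step 1 — Resonance condition Im(Z)=0 gives ω₀ = 1/√(LC).
Step 2 — ω₀ = 1/√(0.00054·1.07e-07) = 1.316e+05 rad/s.
Step 3 — f₀ = ω₀/(2π) = 2.094e+04 Hz.

f₀ = 2.094e+04 Hz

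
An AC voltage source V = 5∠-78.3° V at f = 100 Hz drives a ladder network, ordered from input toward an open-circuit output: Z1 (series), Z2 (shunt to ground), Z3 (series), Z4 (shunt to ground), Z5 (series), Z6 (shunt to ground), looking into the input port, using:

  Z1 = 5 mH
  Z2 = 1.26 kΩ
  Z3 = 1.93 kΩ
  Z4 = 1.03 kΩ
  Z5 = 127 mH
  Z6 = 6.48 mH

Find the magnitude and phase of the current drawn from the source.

Step 1 — Angular frequency: ω = 2π·f = 2π·100 = 628.3 rad/s.
Step 2 — Component impedances:
  Z1: Z = jωL = j·628.3·0.005 = 0 + j3.142 Ω
  Z2: Z = R = 1260 Ω
  Z3: Z = R = 1930 Ω
  Z4: Z = R = 1030 Ω
  Z5: Z = jωL = j·628.3·0.127 = 0 + j79.8 Ω
  Z6: Z = jωL = j·628.3·0.00648 = 0 + j4.072 Ω
Step 3 — Ladder network (open output): work backward from the far end, alternating series and parallel combinations. Z_in = 763.7 + j16.08 Ω = 763.9∠1.2° Ω.
Step 4 — Source phasor: V = 5∠-78.3° V = 1.014 - j4.896 V.
Step 5 — Ohm's law: I = V / Z_total = (1.014 - j4.896) / (763.7 + j16.08) = 0.001192 - j0.006436 A.
Step 6 — Convert to polar: |I| = 0.006546 A, ∠I = -79.5°.

I = 0.006546∠-79.5° A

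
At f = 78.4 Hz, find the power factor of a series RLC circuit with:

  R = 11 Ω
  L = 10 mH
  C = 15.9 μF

Step 1 — Angular frequency: ω = 2π·f = 2π·78.4 = 492.6 rad/s.
Step 2 — Component impedances:
  R: Z = R = 11 Ω
  L: Z = jωL = j·492.6·0.01 = 0 + j4.926 Ω
  C: Z = 1/(jωC) = -j/(ω·C) = 0 - j127.7 Ω
Step 3 — Series combination: Z_total = R + L + C = 11 - j122.7 Ω = 123.2∠-84.9° Ω.
Step 4 — Power factor: PF = cos(φ) = Re(Z)/|Z| = 11/123.24 = 0.08926.
Step 5 — Type: Im(Z) = -122.7 ⇒ leading (phase φ = -84.9°).

PF = 0.08926 (leading, φ = -84.9°)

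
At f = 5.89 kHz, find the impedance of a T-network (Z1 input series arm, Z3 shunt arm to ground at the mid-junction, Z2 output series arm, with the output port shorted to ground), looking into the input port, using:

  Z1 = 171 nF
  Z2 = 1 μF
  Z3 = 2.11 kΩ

Step 1 — Angular frequency: ω = 2π·f = 2π·5890 = 3.701e+04 rad/s.
Step 2 — Component impedances:
  Z1: Z = 1/(jωC) = -j/(ω·C) = 0 - j158 Ω
  Z2: Z = 1/(jωC) = -j/(ω·C) = 0 - j27.02 Ω
  Z3: Z = R = 2110 Ω
Step 3 — With the output port shorted to ground, the output series arm Z2 runs from the junction to ground; the shunt arm Z3 also runs from the junction to ground. They appear in parallel: Z3 || Z2 = 0.346 - j27.02 Ω.
Step 4 — Series with input arm Z1: Z_in = Z1 + (Z3 || Z2) = 0.346 - j185 Ω = 185∠-89.9° Ω.

Z = 0.346 - j185 Ω = 185∠-89.9° Ω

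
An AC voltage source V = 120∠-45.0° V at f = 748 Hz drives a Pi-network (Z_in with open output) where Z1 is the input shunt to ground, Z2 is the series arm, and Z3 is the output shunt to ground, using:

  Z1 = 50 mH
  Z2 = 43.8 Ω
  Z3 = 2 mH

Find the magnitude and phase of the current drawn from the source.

Step 1 — Angular frequency: ω = 2π·f = 2π·748 = 4700 rad/s.
Step 2 — Component impedances:
  Z1: Z = jωL = j·4700·0.05 = 0 + j235 Ω
  Z2: Z = R = 43.8 Ω
  Z3: Z = jωL = j·4700·0.002 = 0 + j9.4 Ω
Step 3 — With open output, the series arm Z2 and the output shunt Z3 appear in series to ground: Z2 + Z3 = 43.8 + j9.4 Ω.
Step 4 — Parallel with input shunt Z1: Z_in = Z1 || (Z2 + Z3) = 39.24 + j16.07 Ω = 42.4∠22.3° Ω.
Step 5 — Source phasor: V = 120∠-45.0° V = 84.85 - j84.85 V.
Step 6 — Ohm's law: I = V / Z_total = (84.85 - j84.85) / (39.24 + j16.07) = 1.093 - j2.611 A.
Step 7 — Convert to polar: |I| = 2.83 A, ∠I = -67.3°.

I = 2.83∠-67.3° A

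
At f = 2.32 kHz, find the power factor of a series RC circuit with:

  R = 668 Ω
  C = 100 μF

Step 1 — Angular frequency: ω = 2π·f = 2π·2320 = 1.458e+04 rad/s.
Step 2 — Component impedances:
  R: Z = R = 668 Ω
  C: Z = 1/(jωC) = -j/(ω·C) = 0 - j0.686 Ω
Step 3 — Series combination: Z_total = R + C = 668 - j0.686 Ω = 668∠-0.1° Ω.
Step 4 — Power factor: PF = cos(φ) = Re(Z)/|Z| = 668/668 = 1.
Step 5 — Type: Im(Z) = -0.686 ⇒ leading (phase φ = -0.1°).

PF = 1 (leading, φ = -0.1°)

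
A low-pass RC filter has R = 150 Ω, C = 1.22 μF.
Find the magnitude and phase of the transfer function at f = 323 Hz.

Step 1 — Angular frequency: ω = 2π·323 = 2029 rad/s.
Step 2 — Transfer function: H(jω) = 1/(1 + jωRC).
Step 3 — Denominator: 1 + jωRC = 1 + j·2029·150·1.22e-06 = 1 + j0.3714.
Step 4 — H = 0.8788 - j0.3264.
Step 5 — Magnitude: |H| = 0.9374 (-0.6 dB); phase: φ = -20.4°.

|H| = 0.9374 (-0.6 dB), φ = -20.4°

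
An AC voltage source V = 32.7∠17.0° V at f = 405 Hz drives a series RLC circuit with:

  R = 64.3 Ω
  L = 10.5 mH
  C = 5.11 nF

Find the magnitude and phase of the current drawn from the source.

Step 1 — Angular frequency: ω = 2π·f = 2π·405 = 2545 rad/s.
Step 2 — Component impedances:
  R: Z = R = 64.3 Ω
  L: Z = jωL = j·2545·0.0105 = 0 + j26.72 Ω
  C: Z = 1/(jωC) = -j/(ω·C) = 0 - j7.69e+04 Ω
Step 3 — Series combination: Z_total = R + L + C = 64.3 - j7.688e+04 Ω = 7.688e+04∠-90.0° Ω.
Step 4 — Source phasor: V = 32.7∠17.0° V = 31.27 + j9.561 V.
Step 5 — Ohm's law: I = V / Z_total = (31.27 + j9.561) / (64.3 - j7.688e+04) = -0.000124 + j0.0004069 A.
Step 6 — Convert to polar: |I| = 0.0004254 A, ∠I = 107.0°.

I = 0.0004254∠107.0° A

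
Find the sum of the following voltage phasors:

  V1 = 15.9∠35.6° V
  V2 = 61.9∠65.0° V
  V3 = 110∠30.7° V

Step 1 — Convert each phasor to rectangular form:
  V1 = 15.9·(cos(35.6°) + j·sin(35.6°)) = 12.93 + j9.256 V
  V2 = 61.9·(cos(65.0°) + j·sin(65.0°)) = 26.16 + j56.1 V
  V3 = 110·(cos(30.7°) + j·sin(30.7°)) = 94.58 + j56.16 V
Step 2 — Sum components: V_total = 133.7 + j121.5 V.
Step 3 — Convert to polar: |V_total| = 180.6 V, ∠V_total = 42.3°.

V_total = 180.6∠42.3° V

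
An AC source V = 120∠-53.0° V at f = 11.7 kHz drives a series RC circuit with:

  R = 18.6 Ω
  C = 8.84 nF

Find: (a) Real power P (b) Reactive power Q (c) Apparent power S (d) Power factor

Step 1 — Angular frequency: ω = 2π·f = 2π·1.17e+04 = 7.351e+04 rad/s.
Step 2 — Component impedances:
  R: Z = R = 18.6 Ω
  C: Z = 1/(jωC) = -j/(ω·C) = 0 - j1539 Ω
Step 3 — Series combination: Z_total = R + C = 18.6 - j1539 Ω = 1539∠-89.3° Ω.
Step 4 — Source phasor: V = 120∠-53.0° V = 72.22 - j95.84 V.
Step 5 — Current: I = V / Z = 0.06284 + j0.04617 A = 0.07798∠36.3° A.
Step 6 — Complex power: S = V·I* = 0.1131 - j9.357 VA.
Step 7 — Real power: P = Re(S) = 0.1131 W.
Step 8 — Reactive power: Q = Im(S) = -9.357 VAR.
Step 9 — Apparent power: |S| = 9.357 VA.
Step 10 — Power factor: PF = P/|S| = 0.01209 (leading).

(a) P = 0.1131 W  (b) Q = -9.357 VAR  (c) S = 9.357 VA  (d) PF = 0.01209 (leading)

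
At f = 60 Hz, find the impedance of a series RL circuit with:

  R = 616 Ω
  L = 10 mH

Step 1 — Angular frequency: ω = 2π·f = 2π·60 = 377 rad/s.
Step 2 — Component impedances:
  R: Z = R = 616 Ω
  L: Z = jωL = j·377·0.01 = 0 + j3.77 Ω
Step 3 — Series combination: Z_total = R + L = 616 + j3.77 Ω = 616∠0.4° Ω.

Z = 616 + j3.77 Ω = 616∠0.4° Ω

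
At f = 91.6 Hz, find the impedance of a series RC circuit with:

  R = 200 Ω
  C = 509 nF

Step 1 — Angular frequency: ω = 2π·f = 2π·91.6 = 575.5 rad/s.
Step 2 — Component impedances:
  R: Z = R = 200 Ω
  C: Z = 1/(jωC) = -j/(ω·C) = 0 - j3414 Ω
Step 3 — Series combination: Z_total = R + C = 200 - j3414 Ω = 3419∠-86.6° Ω.

Z = 200 - j3414 Ω = 3419∠-86.6° Ω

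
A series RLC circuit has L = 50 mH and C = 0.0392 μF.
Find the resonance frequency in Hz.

Step 1 — Resonance condition Im(Z)=0 gives ω₀ = 1/√(LC).
Step 2 — ω₀ = 1/√(0.05·3.92e-08) = 2.259e+04 rad/s.
Step 3 — f₀ = ω₀/(2π) = 3595 Hz.

f₀ = 3595 Hz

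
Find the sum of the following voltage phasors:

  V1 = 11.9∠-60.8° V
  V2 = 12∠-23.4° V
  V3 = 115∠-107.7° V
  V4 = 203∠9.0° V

Step 1 — Convert each phasor to rectangular form:
  V1 = 11.9·(cos(-60.8°) + j·sin(-60.8°)) = 5.806 - j10.39 V
  V2 = 12·(cos(-23.4°) + j·sin(-23.4°)) = 11.01 - j4.766 V
  V3 = 115·(cos(-107.7°) + j·sin(-107.7°)) = -34.96 - j109.6 V
  V4 = 203·(cos(9.0°) + j·sin(9.0°)) = 200.5 + j31.76 V
Step 2 — Sum components: V_total = 182.4 - j92.95 V.
Step 3 — Convert to polar: |V_total| = 204.7 V, ∠V_total = -27.0°.

V_total = 204.7∠-27.0° V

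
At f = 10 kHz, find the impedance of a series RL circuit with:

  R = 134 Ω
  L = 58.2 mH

Step 1 — Angular frequency: ω = 2π·f = 2π·1e+04 = 6.283e+04 rad/s.
Step 2 — Component impedances:
  R: Z = R = 134 Ω
  L: Z = jωL = j·6.283e+04·0.0582 = 0 + j3657 Ω
Step 3 — Series combination: Z_total = R + L = 134 + j3657 Ω = 3659∠87.9° Ω.

Z = 134 + j3657 Ω = 3659∠87.9° Ω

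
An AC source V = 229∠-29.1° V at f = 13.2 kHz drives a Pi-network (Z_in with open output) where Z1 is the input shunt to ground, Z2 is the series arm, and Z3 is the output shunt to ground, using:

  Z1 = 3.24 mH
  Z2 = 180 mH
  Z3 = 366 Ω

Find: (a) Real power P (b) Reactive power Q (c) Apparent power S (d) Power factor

Step 1 — Angular frequency: ω = 2π·f = 2π·1.32e+04 = 8.294e+04 rad/s.
Step 2 — Component impedances:
  Z1: Z = jωL = j·8.294e+04·0.00324 = 0 + j268.7 Ω
  Z2: Z = jωL = j·8.294e+04·0.18 = 0 + j1.493e+04 Ω
  Z3: Z = R = 366 Ω
Step 3 — With open output, the series arm Z2 and the output shunt Z3 appear in series to ground: Z2 + Z3 = 366 + j1.493e+04 Ω.
Step 4 — Parallel with input shunt Z1: Z_in = Z1 || (Z2 + Z3) = 0.1144 + j264 Ω = 264∠90.0° Ω.
Step 5 — Source phasor: V = 229∠-29.1° V = 200.1 - j111.4 V.
Step 6 — Current: I = V / Z = -0.4216 - j0.7582 A = 0.8675∠-119.1° A.
Step 7 — Complex power: S = V·I* = 0.08607 + j198.7 VA.
Step 8 — Real power: P = Re(S) = 0.08607 W.
Step 9 — Reactive power: Q = Im(S) = 198.7 VAR.
Step 10 — Apparent power: |S| = 198.7 VA.
Step 11 — Power factor: PF = P/|S| = 0.0004332 (lagging).

(a) P = 0.08607 W  (b) Q = 198.7 VAR  (c) S = 198.7 VA  (d) PF = 0.0004332 (lagging)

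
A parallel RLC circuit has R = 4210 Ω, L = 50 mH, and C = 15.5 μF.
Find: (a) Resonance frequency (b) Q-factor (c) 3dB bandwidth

Step 1 — Resonance: ω₀ = 1/√(LC) = 1/√(0.05·1.55e-05) = 1136 rad/s.
Step 2 — f₀ = ω₀/(2π) = 180.8 Hz.
Step 3 — Parallel Q: Q = R/(ω₀L) = 4210/(1136·0.05) = 74.12.
Step 4 — Bandwidth: Δω = ω₀/Q = 15.32 rad/s; BW = Δω/(2π) = 2.439 Hz.

(a) f₀ = 180.8 Hz  (b) Q = 74.12  (c) BW = 2.439 Hz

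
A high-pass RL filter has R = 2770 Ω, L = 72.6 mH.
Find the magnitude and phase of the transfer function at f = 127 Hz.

Step 1 — Angular frequency: ω = 2π·127 = 798 rad/s.
Step 2 — Transfer function: H(jω) = jωL/(R + jωL).
Step 3 — Numerator jωL = j·57.93; denominator R + jωL = 2770 + j57.93.
Step 4 — H = 0.0004372 + j0.02091.
Step 5 — Magnitude: |H| = 0.02091 (-33.6 dB); phase: φ = 88.8°.

|H| = 0.02091 (-33.6 dB), φ = 88.8°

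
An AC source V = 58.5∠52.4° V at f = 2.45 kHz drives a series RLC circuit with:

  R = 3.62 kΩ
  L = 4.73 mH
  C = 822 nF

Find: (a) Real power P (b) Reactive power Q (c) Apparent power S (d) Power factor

Step 1 — Angular frequency: ω = 2π·f = 2π·2450 = 1.539e+04 rad/s.
Step 2 — Component impedances:
  R: Z = R = 3620 Ω
  L: Z = jωL = j·1.539e+04·0.00473 = 0 + j72.81 Ω
  C: Z = 1/(jωC) = -j/(ω·C) = 0 - j79.03 Ω
Step 3 — Series combination: Z_total = R + L + C = 3620 - j6.216 Ω = 3620∠-0.1° Ω.
Step 4 — Source phasor: V = 58.5∠52.4° V = 35.69 + j46.35 V.
Step 5 — Current: I = V / Z = 0.009838 + j0.01282 A = 0.01616∠52.5° A.
Step 6 — Complex power: S = V·I* = 0.9454 - j0.001623 VA.
Step 7 — Real power: P = Re(S) = 0.9454 W.
Step 8 — Reactive power: Q = Im(S) = -0.001623 VAR.
Step 9 — Apparent power: |S| = 0.9454 VA.
Step 10 — Power factor: PF = P/|S| = 1 (leading).

(a) P = 0.9454 W  (b) Q = -0.001623 VAR  (c) S = 0.9454 VA  (d) PF = 1 (leading)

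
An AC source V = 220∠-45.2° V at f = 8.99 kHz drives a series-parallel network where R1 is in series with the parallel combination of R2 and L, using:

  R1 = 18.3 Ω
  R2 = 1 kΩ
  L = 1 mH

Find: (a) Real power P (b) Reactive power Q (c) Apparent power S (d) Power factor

Step 1 — Angular frequency: ω = 2π·f = 2π·8990 = 5.649e+04 rad/s.
Step 2 — Component impedances:
  R1: Z = R = 18.3 Ω
  R2: Z = R = 1000 Ω
  L: Z = jωL = j·5.649e+04·0.001 = 0 + j56.49 Ω
Step 3 — Parallel branch: R2 || L = 1/(1/R2 + 1/L) = 3.181 + j56.31 Ω.
Step 4 — Series with R1: Z_total = R1 + (R2 || L) = 21.48 + j56.31 Ω = 60.26∠69.1° Ω.
Step 5 — Source phasor: V = 220∠-45.2° V = 155 - j156.1 V.
Step 6 — Current: I = V / Z = -1.503 - j3.327 A = 3.651∠-114.3° A.
Step 7 — Complex power: S = V·I* = 286.3 + j750.4 VA.
Step 8 — Real power: P = Re(S) = 286.3 W.
Step 9 — Reactive power: Q = Im(S) = 750.4 VAR.
Step 10 — Apparent power: |S| = 803.1 VA.
Step 11 — Power factor: PF = P/|S| = 0.3564 (lagging).

(a) P = 286.3 W  (b) Q = 750.4 VAR  (c) S = 803.1 VA  (d) PF = 0.3564 (lagging)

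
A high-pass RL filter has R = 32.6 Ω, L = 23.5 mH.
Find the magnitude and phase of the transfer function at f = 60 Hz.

Step 1 — Angular frequency: ω = 2π·60 = 377 rad/s.
Step 2 — Transfer function: H(jω) = jωL/(R + jωL).
Step 3 — Numerator jωL = j·8.859; denominator R + jωL = 32.6 + j8.859.
Step 4 — H = 0.06877 + j0.2531.
Step 5 — Magnitude: |H| = 0.2622 (-11.6 dB); phase: φ = 74.8°.

|H| = 0.2622 (-11.6 dB), φ = 74.8°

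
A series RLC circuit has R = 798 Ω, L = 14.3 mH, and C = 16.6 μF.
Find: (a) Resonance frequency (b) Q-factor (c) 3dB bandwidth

Step 1 — Resonance: ω₀ = 1/√(LC) = 1/√(0.0143·1.66e-05) = 2052 rad/s.
Step 2 — f₀ = ω₀/(2π) = 326.7 Hz.
Step 3 — Series Q: Q = ω₀L/R = 2052·0.0143/798 = 0.03678.
Step 4 — Bandwidth: Δω = ω₀/Q = 5.58e+04 rad/s; BW = Δω/(2π) = 8882 Hz.

(a) f₀ = 326.7 Hz  (b) Q = 0.03678  (c) BW = 8882 Hz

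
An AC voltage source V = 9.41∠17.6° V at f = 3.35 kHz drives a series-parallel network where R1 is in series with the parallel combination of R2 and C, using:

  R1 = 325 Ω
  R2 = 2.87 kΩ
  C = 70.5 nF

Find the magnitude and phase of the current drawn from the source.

Step 1 — Angular frequency: ω = 2π·f = 2π·3350 = 2.105e+04 rad/s.
Step 2 — Component impedances:
  R1: Z = R = 325 Ω
  R2: Z = R = 2870 Ω
  C: Z = 1/(jωC) = -j/(ω·C) = 0 - j673.9 Ω
Step 3 — Parallel branch: R2 || C = 1/(1/R2 + 1/C) = 150 - j638.7 Ω.
Step 4 — Series with R1: Z_total = R1 + (R2 || C) = 475 - j638.7 Ω = 795.9∠-53.4° Ω.
Step 5 — Source phasor: V = 9.41∠17.6° V = 8.97 + j2.845 V.
Step 6 — Ohm's law: I = V / Z_total = (8.97 + j2.845) / (475 - j638.7) = 0.003856 + j0.01118 A.
Step 7 — Convert to polar: |I| = 0.01182 A, ∠I = 71.0°.

I = 0.01182∠71.0° A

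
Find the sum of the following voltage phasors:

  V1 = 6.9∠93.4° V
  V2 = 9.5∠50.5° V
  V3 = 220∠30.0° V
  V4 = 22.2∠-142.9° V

Step 1 — Convert each phasor to rectangular form:
  V1 = 6.9·(cos(93.4°) + j·sin(93.4°)) = -0.4092 + j6.888 V
  V2 = 9.5·(cos(50.5°) + j·sin(50.5°)) = 6.043 + j7.33 V
  V3 = 220·(cos(30.0°) + j·sin(30.0°)) = 190.5 + j110 V
  V4 = 22.2·(cos(-142.9°) + j·sin(-142.9°)) = -17.71 - j13.39 V
Step 2 — Sum components: V_total = 178.5 + j110.8 V.
Step 3 — Convert to polar: |V_total| = 210.1 V, ∠V_total = 31.8°.

V_total = 210.1∠31.8° V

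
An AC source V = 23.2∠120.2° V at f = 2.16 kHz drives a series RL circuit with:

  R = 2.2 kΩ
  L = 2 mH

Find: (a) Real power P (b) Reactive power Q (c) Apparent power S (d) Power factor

Step 1 — Angular frequency: ω = 2π·f = 2π·2160 = 1.357e+04 rad/s.
Step 2 — Component impedances:
  R: Z = R = 2200 Ω
  L: Z = jωL = j·1.357e+04·0.002 = 0 + j27.14 Ω
Step 3 — Series combination: Z_total = R + L = 2200 + j27.14 Ω = 2200∠0.7° Ω.
Step 4 — Source phasor: V = 23.2∠120.2° V = -11.67 + j20.05 V.
Step 5 — Current: I = V / Z = -0.005191 + j0.009178 A = 0.01054∠119.5° A.
Step 6 — Complex power: S = V·I* = 0.2446 + j0.003018 VA.
Step 7 — Real power: P = Re(S) = 0.2446 W.
Step 8 — Reactive power: Q = Im(S) = 0.003018 VAR.
Step 9 — Apparent power: |S| = 0.2446 VA.
Step 10 — Power factor: PF = P/|S| = 0.9999 (lagging).

(a) P = 0.2446 W  (b) Q = 0.003018 VAR  (c) S = 0.2446 VA  (d) PF = 0.9999 (lagging)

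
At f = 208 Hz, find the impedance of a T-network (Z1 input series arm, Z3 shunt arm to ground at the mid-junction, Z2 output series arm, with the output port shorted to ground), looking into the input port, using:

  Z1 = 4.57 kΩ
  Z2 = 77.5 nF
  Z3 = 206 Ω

Step 1 — Angular frequency: ω = 2π·f = 2π·208 = 1307 rad/s.
Step 2 — Component impedances:
  Z1: Z = R = 4570 Ω
  Z2: Z = 1/(jωC) = -j/(ω·C) = 0 - j9873 Ω
  Z3: Z = R = 206 Ω
Step 3 — With the output port shorted to ground, the output series arm Z2 runs from the junction to ground; the shunt arm Z3 also runs from the junction to ground. They appear in parallel: Z3 || Z2 = 205.9 - j4.296 Ω.
Step 4 — Series with input arm Z1: Z_in = Z1 + (Z3 || Z2) = 4776 - j4.296 Ω = 4776∠-0.1° Ω.

Z = 4776 - j4.296 Ω = 4776∠-0.1° Ω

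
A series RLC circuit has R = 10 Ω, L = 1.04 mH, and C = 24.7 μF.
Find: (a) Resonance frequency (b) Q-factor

Step 1 — Resonance condition Im(Z)=0 gives ω₀ = 1/√(LC).
Step 2 — ω₀ = 1/√(0.00104·2.47e-05) = 6239 rad/s.
Step 3 — f₀ = ω₀/(2π) = 993 Hz.
Step 4 — Series Q: Q = ω₀L/R = 6239·0.00104/10 = 0.6489.

(a) f₀ = 993 Hz  (b) Q = 0.6489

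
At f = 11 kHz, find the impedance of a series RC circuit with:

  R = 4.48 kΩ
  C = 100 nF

Step 1 — Angular frequency: ω = 2π·f = 2π·1.1e+04 = 6.912e+04 rad/s.
Step 2 — Component impedances:
  R: Z = R = 4480 Ω
  C: Z = 1/(jωC) = -j/(ω·C) = 0 - j144.7 Ω
Step 3 — Series combination: Z_total = R + C = 4480 - j144.7 Ω = 4482∠-1.8° Ω.

Z = 4480 - j144.7 Ω = 4482∠-1.8° Ω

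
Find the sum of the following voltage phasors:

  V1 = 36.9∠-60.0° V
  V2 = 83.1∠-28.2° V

Step 1 — Convert each phasor to rectangular form:
  V1 = 36.9·(cos(-60.0°) + j·sin(-60.0°)) = 18.45 - j31.96 V
  V2 = 83.1·(cos(-28.2°) + j·sin(-28.2°)) = 73.24 - j39.27 V
Step 2 — Sum components: V_total = 91.69 - j71.23 V.
Step 3 — Convert to polar: |V_total| = 116.1 V, ∠V_total = -37.8°.

V_total = 116.1∠-37.8° V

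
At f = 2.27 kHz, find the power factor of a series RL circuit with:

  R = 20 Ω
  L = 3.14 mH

Step 1 — Angular frequency: ω = 2π·f = 2π·2270 = 1.426e+04 rad/s.
Step 2 — Component impedances:
  R: Z = R = 20 Ω
  L: Z = jωL = j·1.426e+04·0.00314 = 0 + j44.79 Ω
Step 3 — Series combination: Z_total = R + L = 20 + j44.79 Ω = 49.05∠65.9° Ω.
Step 4 — Power factor: PF = cos(φ) = Re(Z)/|Z| = 20/49.048 = 0.4078.
Step 5 — Type: Im(Z) = 44.79 ⇒ lagging (phase φ = 65.9°).

PF = 0.4078 (lagging, φ = 65.9°)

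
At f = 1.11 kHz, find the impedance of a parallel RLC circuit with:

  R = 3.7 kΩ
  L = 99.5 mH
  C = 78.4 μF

Step 1 — Angular frequency: ω = 2π·f = 2π·1110 = 6974 rad/s.
Step 2 — Component impedances:
  R: Z = R = 3700 Ω
  L: Z = jωL = j·6974·0.0995 = 0 + j693.9 Ω
  C: Z = 1/(jωC) = -j/(ω·C) = 0 - j1.829 Ω
Step 3 — Parallel combination: 1/Z_total = 1/R + 1/L + 1/C; Z_total = 0.0009088 - j1.834 Ω = 1.834∠-90.0° Ω.

Z = 0.0009088 - j1.834 Ω = 1.834∠-90.0° Ω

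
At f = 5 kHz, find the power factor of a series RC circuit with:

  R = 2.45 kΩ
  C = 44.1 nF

Step 1 — Angular frequency: ω = 2π·f = 2π·5000 = 3.142e+04 rad/s.
Step 2 — Component impedances:
  R: Z = R = 2450 Ω
  C: Z = 1/(jωC) = -j/(ω·C) = 0 - j721.8 Ω
Step 3 — Series combination: Z_total = R + C = 2450 - j721.8 Ω = 2554∠-16.4° Ω.
Step 4 — Power factor: PF = cos(φ) = Re(Z)/|Z| = 2450/2554.1 = 0.9592.
Step 5 — Type: Im(Z) = -721.8 ⇒ leading (phase φ = -16.4°).

PF = 0.9592 (leading, φ = -16.4°)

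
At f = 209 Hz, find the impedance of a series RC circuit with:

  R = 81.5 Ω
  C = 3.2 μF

Step 1 — Angular frequency: ω = 2π·f = 2π·209 = 1313 rad/s.
Step 2 — Component impedances:
  R: Z = R = 81.5 Ω
  C: Z = 1/(jωC) = -j/(ω·C) = 0 - j238 Ω
Step 3 — Series combination: Z_total = R + C = 81.5 - j238 Ω = 251.5∠-71.1° Ω.

Z = 81.5 - j238 Ω = 251.5∠-71.1° Ω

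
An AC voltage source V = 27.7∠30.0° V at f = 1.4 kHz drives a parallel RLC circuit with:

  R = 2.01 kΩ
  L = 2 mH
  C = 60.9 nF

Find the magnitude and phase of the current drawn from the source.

Step 1 — Angular frequency: ω = 2π·f = 2π·1400 = 8796 rad/s.
Step 2 — Component impedances:
  R: Z = R = 2010 Ω
  L: Z = jωL = j·8796·0.002 = 0 + j17.59 Ω
  C: Z = 1/(jωC) = -j/(ω·C) = 0 - j1867 Ω
Step 3 — Parallel combination: 1/Z_total = 1/R + 1/L + 1/C; Z_total = 0.1569 + j17.76 Ω = 17.76∠89.5° Ω.
Step 4 — Source phasor: V = 27.7∠30.0° V = 23.99 + j13.85 V.
Step 5 — Ohm's law: I = V / Z_total = (23.99 + j13.85) / (0.1569 + j17.76) = 0.7918 - j1.344 A.
Step 6 — Convert to polar: |I| = 1.56 A, ∠I = -59.5°.

I = 1.56∠-59.5° A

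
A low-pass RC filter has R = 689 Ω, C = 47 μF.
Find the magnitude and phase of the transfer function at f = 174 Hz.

Step 1 — Angular frequency: ω = 2π·174 = 1093 rad/s.
Step 2 — Transfer function: H(jω) = 1/(1 + jωRC).
Step 3 — Denominator: 1 + jωRC = 1 + j·1093·689·4.7e-05 = 1 + j35.4.
Step 4 — H = 0.0007972 - j0.02822.
Step 5 — Magnitude: |H| = 0.02823 (-31.0 dB); phase: φ = -88.4°.

|H| = 0.02823 (-31.0 dB), φ = -88.4°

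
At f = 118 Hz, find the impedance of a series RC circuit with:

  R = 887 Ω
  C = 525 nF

Step 1 — Angular frequency: ω = 2π·f = 2π·118 = 741.4 rad/s.
Step 2 — Component impedances:
  R: Z = R = 887 Ω
  C: Z = 1/(jωC) = -j/(ω·C) = 0 - j2569 Ω
Step 3 — Series combination: Z_total = R + C = 887 - j2569 Ω = 2718∠-71.0° Ω.

Z = 887 - j2569 Ω = 2718∠-71.0° Ω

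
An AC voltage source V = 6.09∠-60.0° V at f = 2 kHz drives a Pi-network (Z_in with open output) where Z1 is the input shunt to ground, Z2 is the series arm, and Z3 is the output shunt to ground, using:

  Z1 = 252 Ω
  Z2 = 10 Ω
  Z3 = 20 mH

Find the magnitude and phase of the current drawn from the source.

Step 1 — Angular frequency: ω = 2π·f = 2π·2000 = 1.257e+04 rad/s.
Step 2 — Component impedances:
  Z1: Z = R = 252 Ω
  Z2: Z = R = 10 Ω
  Z3: Z = jωL = j·1.257e+04·0.02 = 0 + j251.3 Ω
Step 3 — With open output, the series arm Z2 and the output shunt Z3 appear in series to ground: Z2 + Z3 = 10 + j251.3 Ω.
Step 4 — Parallel with input shunt Z1: Z_in = Z1 || (Z2 + Z3) = 125.8 + j121.1 Ω = 174.6∠43.9° Ω.
Step 5 — Source phasor: V = 6.09∠-60.0° V = 3.045 - j5.274 V.
Step 6 — Ohm's law: I = V / Z_total = (3.045 - j5.274) / (125.8 + j121.1) = -0.008387 - j0.03386 A.
Step 7 — Convert to polar: |I| = 0.03488 A, ∠I = -103.9°.

I = 0.03488∠-103.9° A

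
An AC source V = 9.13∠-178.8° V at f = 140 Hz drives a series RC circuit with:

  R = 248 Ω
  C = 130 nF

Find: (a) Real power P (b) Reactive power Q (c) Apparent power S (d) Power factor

Step 1 — Angular frequency: ω = 2π·f = 2π·140 = 879.6 rad/s.
Step 2 — Component impedances:
  R: Z = R = 248 Ω
  C: Z = 1/(jωC) = -j/(ω·C) = 0 - j8745 Ω
Step 3 — Series combination: Z_total = R + C = 248 - j8745 Ω = 8748∠-88.4° Ω.
Step 4 — Source phasor: V = 9.13∠-178.8° V = -9.128 - j0.1912 V.
Step 5 — Current: I = V / Z = -7.731e-06 - j0.001044 A = 0.001044∠-90.4° A.
Step 6 — Complex power: S = V·I* = 0.0002701 - j0.009525 VA.
Step 7 — Real power: P = Re(S) = 0.0002701 W.
Step 8 — Reactive power: Q = Im(S) = -0.009525 VAR.
Step 9 — Apparent power: |S| = 0.009528 VA.
Step 10 — Power factor: PF = P/|S| = 0.02835 (leading).

(a) P = 0.0002701 W  (b) Q = -0.009525 VAR  (c) S = 0.009528 VA  (d) PF = 0.02835 (leading)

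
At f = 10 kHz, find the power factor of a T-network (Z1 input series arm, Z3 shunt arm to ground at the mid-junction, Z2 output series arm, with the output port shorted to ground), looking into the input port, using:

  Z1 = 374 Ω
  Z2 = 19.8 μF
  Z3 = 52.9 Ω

Step 1 — Angular frequency: ω = 2π·f = 2π·1e+04 = 6.283e+04 rad/s.
Step 2 — Component impedances:
  Z1: Z = R = 374 Ω
  Z2: Z = 1/(jωC) = -j/(ω·C) = 0 - j0.8038 Ω
  Z3: Z = R = 52.9 Ω
Step 3 — With the output port shorted to ground, the output series arm Z2 runs from the junction to ground; the shunt arm Z3 also runs from the junction to ground. They appear in parallel: Z3 || Z2 = 0.01221 - j0.8036 Ω.
Step 4 — Series with input arm Z1: Z_in = Z1 + (Z3 || Z2) = 374 - j0.8036 Ω = 374∠-0.1° Ω.
Step 5 — Power factor: PF = cos(φ) = Re(Z)/|Z| = 374/374 = 1.
Step 6 — Type: Im(Z) = -0.8036 ⇒ leading (phase φ = -0.1°).

PF = 1 (leading, φ = -0.1°)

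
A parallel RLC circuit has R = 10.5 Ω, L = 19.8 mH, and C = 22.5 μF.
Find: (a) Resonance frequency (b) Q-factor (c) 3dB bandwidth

Step 1 — Resonance: ω₀ = 1/√(LC) = 1/√(0.0198·2.25e-05) = 1498 rad/s.
Step 2 — f₀ = ω₀/(2π) = 238.4 Hz.
Step 3 — Parallel Q: Q = R/(ω₀L) = 10.5/(1498·0.0198) = 0.354.
Step 4 — Bandwidth: Δω = ω₀/Q = 4233 rad/s; BW = Δω/(2π) = 673.7 Hz.

(a) f₀ = 238.4 Hz  (b) Q = 0.354  (c) BW = 673.7 Hz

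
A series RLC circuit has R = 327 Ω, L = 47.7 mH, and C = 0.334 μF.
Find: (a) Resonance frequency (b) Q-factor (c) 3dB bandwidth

Step 1 — Resonance: ω₀ = 1/√(LC) = 1/√(0.0477·3.34e-07) = 7923 rad/s.
Step 2 — f₀ = ω₀/(2π) = 1261 Hz.
Step 3 — Series Q: Q = ω₀L/R = 7923·0.0477/327 = 1.156.
Step 4 — Bandwidth: Δω = ω₀/Q = 6855 rad/s; BW = Δω/(2π) = 1091 Hz.

(a) f₀ = 1261 Hz  (b) Q = 1.156  (c) BW = 1091 Hz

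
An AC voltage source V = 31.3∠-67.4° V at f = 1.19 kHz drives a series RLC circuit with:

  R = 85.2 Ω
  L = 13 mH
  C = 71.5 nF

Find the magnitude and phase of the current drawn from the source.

Step 1 — Angular frequency: ω = 2π·f = 2π·1190 = 7477 rad/s.
Step 2 — Component impedances:
  R: Z = R = 85.2 Ω
  L: Z = jωL = j·7477·0.013 = 0 + j97.2 Ω
  C: Z = 1/(jωC) = -j/(ω·C) = 0 - j1871 Ω
Step 3 — Series combination: Z_total = R + L + C = 85.2 - j1773 Ω = 1775∠-87.2° Ω.
Step 4 — Source phasor: V = 31.3∠-67.4° V = 12.03 - j28.9 V.
Step 5 — Ohm's law: I = V / Z_total = (12.03 - j28.9) / (85.2 - j1773) = 0.01658 + j0.005986 A.
Step 6 — Convert to polar: |I| = 0.01763 A, ∠I = 19.8°.

I = 0.01763∠19.8° A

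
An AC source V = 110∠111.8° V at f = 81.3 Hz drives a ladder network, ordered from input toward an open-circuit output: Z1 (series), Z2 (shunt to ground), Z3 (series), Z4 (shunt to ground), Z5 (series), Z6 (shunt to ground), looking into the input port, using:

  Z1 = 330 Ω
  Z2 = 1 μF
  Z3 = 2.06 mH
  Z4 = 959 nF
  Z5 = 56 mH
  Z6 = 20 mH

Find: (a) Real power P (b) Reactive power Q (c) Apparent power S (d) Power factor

Step 1 — Angular frequency: ω = 2π·f = 2π·81.3 = 510.8 rad/s.
Step 2 — Component impedances:
  Z1: Z = R = 330 Ω
  Z2: Z = 1/(jωC) = -j/(ω·C) = 0 - j1958 Ω
  Z3: Z = jωL = j·510.8·0.00206 = 0 + j1.052 Ω
  Z4: Z = 1/(jωC) = -j/(ω·C) = 0 - j2041 Ω
  Z5: Z = jωL = j·510.8·0.056 = 0 + j28.61 Ω
  Z6: Z = jωL = j·510.8·0.02 = 0 + j10.22 Ω
Step 3 — Ladder network (open output): work backward from the far end, alternating series and parallel combinations. Z_in = 330 + j41.49 Ω = 332.6∠7.2° Ω.
Step 4 — Source phasor: V = 110∠111.8° V = -40.85 + j102.1 V.
Step 5 — Current: I = V / Z = -0.08356 + j0.32 A = 0.3307∠104.6° A.
Step 6 — Complex power: S = V·I* = 36.1 + j4.538 VA.
Step 7 — Real power: P = Re(S) = 36.1 W.
Step 8 — Reactive power: Q = Im(S) = 4.538 VAR.
Step 9 — Apparent power: |S| = 36.38 VA.
Step 10 — Power factor: PF = P/|S| = 0.9922 (lagging).

(a) P = 36.1 W  (b) Q = 4.538 VAR  (c) S = 36.38 VA  (d) PF = 0.9922 (lagging)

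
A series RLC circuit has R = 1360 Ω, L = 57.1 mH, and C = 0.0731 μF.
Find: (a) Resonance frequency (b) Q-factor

Step 1 — Resonance condition Im(Z)=0 gives ω₀ = 1/√(LC).
Step 2 — ω₀ = 1/√(0.0571·7.31e-08) = 1.548e+04 rad/s.
Step 3 — f₀ = ω₀/(2π) = 2463 Hz.
Step 4 — Series Q: Q = ω₀L/R = 1.548e+04·0.0571/1360 = 0.6499.

(a) f₀ = 2463 Hz  (b) Q = 0.6499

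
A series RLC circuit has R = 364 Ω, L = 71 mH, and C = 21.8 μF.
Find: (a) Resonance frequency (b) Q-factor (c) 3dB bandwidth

Step 1 — Resonance: ω₀ = 1/√(LC) = 1/√(0.071·2.18e-05) = 803.8 rad/s.
Step 2 — f₀ = ω₀/(2π) = 127.9 Hz.
Step 3 — Series Q: Q = ω₀L/R = 803.8·0.071/364 = 0.1568.
Step 4 — Bandwidth: Δω = ω₀/Q = 5127 rad/s; BW = Δω/(2π) = 815.9 Hz.

(a) f₀ = 127.9 Hz  (b) Q = 0.1568  (c) BW = 815.9 Hz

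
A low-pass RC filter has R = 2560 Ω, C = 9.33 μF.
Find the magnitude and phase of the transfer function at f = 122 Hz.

Step 1 — Angular frequency: ω = 2π·122 = 766.5 rad/s.
Step 2 — Transfer function: H(jω) = 1/(1 + jωRC).
Step 3 — Denominator: 1 + jωRC = 1 + j·766.5·2560·9.33e-06 = 1 + j18.31.
Step 4 — H = 0.002974 - j0.05446.
Step 5 — Magnitude: |H| = 0.05454 (-25.3 dB); phase: φ = -86.9°.

|H| = 0.05454 (-25.3 dB), φ = -86.9°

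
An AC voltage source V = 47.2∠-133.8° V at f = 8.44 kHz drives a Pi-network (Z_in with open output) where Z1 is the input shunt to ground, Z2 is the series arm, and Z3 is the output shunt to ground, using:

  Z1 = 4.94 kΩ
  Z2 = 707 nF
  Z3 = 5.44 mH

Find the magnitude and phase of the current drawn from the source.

Step 1 — Angular frequency: ω = 2π·f = 2π·8440 = 5.303e+04 rad/s.
Step 2 — Component impedances:
  Z1: Z = R = 4940 Ω
  Z2: Z = 1/(jωC) = -j/(ω·C) = 0 - j26.67 Ω
  Z3: Z = jωL = j·5.303e+04·0.00544 = 0 + j288.5 Ω
Step 3 — With open output, the series arm Z2 and the output shunt Z3 appear in series to ground: Z2 + Z3 = 0 + j261.8 Ω.
Step 4 — Parallel with input shunt Z1: Z_in = Z1 || (Z2 + Z3) = 13.84 + j261.1 Ω = 261.4∠87.0° Ω.
Step 5 — Source phasor: V = 47.2∠-133.8° V = -32.67 - j34.07 V.
Step 6 — Ohm's law: I = V / Z_total = (-32.67 - j34.07) / (13.84 + j261.1) = -0.1367 + j0.1179 A.
Step 7 — Convert to polar: |I| = 0.1805 A, ∠I = 139.2°.

I = 0.1805∠139.2° A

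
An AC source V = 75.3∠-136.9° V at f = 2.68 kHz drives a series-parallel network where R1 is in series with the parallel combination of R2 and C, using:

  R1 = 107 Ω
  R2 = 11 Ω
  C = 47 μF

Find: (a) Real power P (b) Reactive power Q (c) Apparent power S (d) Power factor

Step 1 — Angular frequency: ω = 2π·f = 2π·2680 = 1.684e+04 rad/s.
Step 2 — Component impedances:
  R1: Z = R = 107 Ω
  R2: Z = R = 11 Ω
  C: Z = 1/(jωC) = -j/(ω·C) = 0 - j1.264 Ω
Step 3 — Parallel branch: R2 || C = 1/(1/R2 + 1/C) = 0.1432 - j1.247 Ω.
Step 4 — Series with R1: Z_total = R1 + (R2 || C) = 107.1 - j1.247 Ω = 107.2∠-0.7° Ω.
Step 5 — Source phasor: V = 75.3∠-136.9° V = -54.98 - j51.45 V.
Step 6 — Current: I = V / Z = -0.5075 - j0.4861 A = 0.7027∠-136.2° A.
Step 7 — Complex power: S = V·I* = 52.91 - j0.6159 VA.
Step 8 — Real power: P = Re(S) = 52.91 W.
Step 9 — Reactive power: Q = Im(S) = -0.6159 VAR.
Step 10 — Apparent power: |S| = 52.92 VA.
Step 11 — Power factor: PF = P/|S| = 0.9999 (leading).

(a) P = 52.91 W  (b) Q = -0.6159 VAR  (c) S = 52.92 VA  (d) PF = 0.9999 (leading)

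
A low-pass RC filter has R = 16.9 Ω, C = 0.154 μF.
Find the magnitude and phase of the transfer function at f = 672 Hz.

Step 1 — Angular frequency: ω = 2π·672 = 4222 rad/s.
Step 2 — Transfer function: H(jω) = 1/(1 + jωRC).
Step 3 — Denominator: 1 + jωRC = 1 + j·4222·16.9·1.54e-07 = 1 + j0.01099.
Step 4 — H = 0.9999 - j0.01099.
Step 5 — Magnitude: |H| = 0.9999 (-0.0 dB); phase: φ = -0.6°.

|H| = 0.9999 (-0.0 dB), φ = -0.6°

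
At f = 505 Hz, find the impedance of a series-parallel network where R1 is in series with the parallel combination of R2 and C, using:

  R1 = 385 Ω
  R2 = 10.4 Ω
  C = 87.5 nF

Step 1 — Angular frequency: ω = 2π·f = 2π·505 = 3173 rad/s.
Step 2 — Component impedances:
  R1: Z = R = 385 Ω
  R2: Z = R = 10.4 Ω
  C: Z = 1/(jωC) = -j/(ω·C) = 0 - j3602 Ω
Step 3 — Parallel branch: R2 || C = 1/(1/R2 + 1/C) = 10.4 - j0.03003 Ω.
Step 4 — Series with R1: Z_total = R1 + (R2 || C) = 395.4 - j0.03003 Ω = 395.4∠-0.0° Ω.

Z = 395.4 - j0.03003 Ω = 395.4∠-0.0° Ω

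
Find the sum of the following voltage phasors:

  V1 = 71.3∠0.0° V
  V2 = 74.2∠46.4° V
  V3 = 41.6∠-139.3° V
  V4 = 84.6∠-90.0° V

Step 1 — Convert each phasor to rectangular form:
  V1 = 71.3·(cos(0.0°) + j·sin(0.0°)) = 71.3 V
  V2 = 74.2·(cos(46.4°) + j·sin(46.4°)) = 51.17 + j53.73 V
  V3 = 41.6·(cos(-139.3°) + j·sin(-139.3°)) = -31.54 - j27.13 V
  V4 = 84.6·(cos(-90.0°) + j·sin(-90.0°)) = 0 - j84.6 V
Step 2 — Sum components: V_total = 90.93 - j57.99 V.
Step 3 — Convert to polar: |V_total| = 107.9 V, ∠V_total = -32.5°.

V_total = 107.9∠-32.5° V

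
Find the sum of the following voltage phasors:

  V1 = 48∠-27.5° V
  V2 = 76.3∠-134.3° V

Step 1 — Convert each phasor to rectangular form:
  V1 = 48·(cos(-27.5°) + j·sin(-27.5°)) = 42.58 - j22.16 V
  V2 = 76.3·(cos(-134.3°) + j·sin(-134.3°)) = -53.29 - j54.61 V
Step 2 — Sum components: V_total = -10.71 - j76.77 V.
Step 3 — Convert to polar: |V_total| = 77.52 V, ∠V_total = -97.9°.

V_total = 77.52∠-97.9° V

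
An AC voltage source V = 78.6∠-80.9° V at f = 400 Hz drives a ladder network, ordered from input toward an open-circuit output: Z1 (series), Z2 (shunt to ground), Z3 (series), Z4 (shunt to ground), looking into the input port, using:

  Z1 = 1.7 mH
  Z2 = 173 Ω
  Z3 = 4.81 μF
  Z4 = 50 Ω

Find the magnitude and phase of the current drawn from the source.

Step 1 — Angular frequency: ω = 2π·f = 2π·400 = 2513 rad/s.
Step 2 — Component impedances:
  Z1: Z = jωL = j·2513·0.0017 = 0 + j4.273 Ω
  Z2: Z = R = 173 Ω
  Z3: Z = 1/(jωC) = -j/(ω·C) = 0 - j82.72 Ω
  Z4: Z = R = 50 Ω
Step 3 — Ladder network (open output): work backward from the far end, alternating series and parallel combinations. Z_in = 55.02 - j39.49 Ω = 67.73∠-35.7° Ω.
Step 4 — Source phasor: V = 78.6∠-80.9° V = 12.43 - j77.61 V.
Step 5 — Ohm's law: I = V / Z_total = (12.43 - j77.61) / (55.02 - j39.49) = 0.8173 - j0.8239 A.
Step 6 — Convert to polar: |I| = 1.161 A, ∠I = -45.2°.

I = 1.161∠-45.2° A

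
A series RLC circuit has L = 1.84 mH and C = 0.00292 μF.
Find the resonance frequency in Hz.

Step 1 — Resonance condition Im(Z)=0 gives ω₀ = 1/√(LC).
Step 2 — ω₀ = 1/√(0.00184·2.92e-09) = 4.314e+05 rad/s.
Step 3 — f₀ = ω₀/(2π) = 6.866e+04 Hz.

f₀ = 6.866e+04 Hz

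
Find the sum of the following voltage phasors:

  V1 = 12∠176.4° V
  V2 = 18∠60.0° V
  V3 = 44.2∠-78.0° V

Step 1 — Convert each phasor to rectangular form:
  V1 = 12·(cos(176.4°) + j·sin(176.4°)) = -11.98 + j0.7535 V
  V2 = 18·(cos(60.0°) + j·sin(60.0°)) = 9 + j15.59 V
  V3 = 44.2·(cos(-78.0°) + j·sin(-78.0°)) = 9.19 - j43.23 V
Step 2 — Sum components: V_total = 6.213 - j26.89 V.
Step 3 — Convert to polar: |V_total| = 27.6 V, ∠V_total = -77.0°.

V_total = 27.6∠-77.0° V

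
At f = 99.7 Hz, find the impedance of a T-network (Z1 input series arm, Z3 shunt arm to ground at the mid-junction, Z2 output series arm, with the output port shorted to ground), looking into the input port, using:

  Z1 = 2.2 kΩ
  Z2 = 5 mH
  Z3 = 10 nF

Step 1 — Angular frequency: ω = 2π·f = 2π·99.7 = 626.4 rad/s.
Step 2 — Component impedances:
  Z1: Z = R = 2200 Ω
  Z2: Z = jωL = j·626.4·0.005 = 0 + j3.132 Ω
  Z3: Z = 1/(jωC) = -j/(ω·C) = 0 - j1.596e+05 Ω
Step 3 — With the output port shorted to ground, the output series arm Z2 runs from the junction to ground; the shunt arm Z3 also runs from the junction to ground. They appear in parallel: Z3 || Z2 = 0 + j3.132 Ω.
Step 4 — Series with input arm Z1: Z_in = Z1 + (Z3 || Z2) = 2200 + j3.132 Ω = 2200∠0.1° Ω.

Z = 2200 + j3.132 Ω = 2200∠0.1° Ω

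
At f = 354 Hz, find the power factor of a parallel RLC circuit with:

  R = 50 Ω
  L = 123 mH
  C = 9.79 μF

Step 1 — Angular frequency: ω = 2π·f = 2π·354 = 2224 rad/s.
Step 2 — Component impedances:
  R: Z = R = 50 Ω
  L: Z = jωL = j·2224·0.123 = 0 + j273.6 Ω
  C: Z = 1/(jωC) = -j/(ω·C) = 0 - j45.92 Ω
Step 3 — Parallel combination: 1/Z_total = 1/R + 1/L + 1/C; Z_total = 27.46 - j24.88 Ω = 37.05∠-42.2° Ω.
Step 4 — Power factor: PF = cos(φ) = Re(Z)/|Z| = 27.46/37.054 = 0.7411.
Step 5 — Type: Im(Z) = -24.88 ⇒ leading (phase φ = -42.2°).

PF = 0.7411 (leading, φ = -42.2°)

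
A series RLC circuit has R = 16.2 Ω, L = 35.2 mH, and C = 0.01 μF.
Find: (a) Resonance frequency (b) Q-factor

Step 1 — Resonance condition Im(Z)=0 gives ω₀ = 1/√(LC).
Step 2 — ω₀ = 1/√(0.0352·1e-08) = 5.33e+04 rad/s.
Step 3 — f₀ = ω₀/(2π) = 8483 Hz.
Step 4 — Series Q: Q = ω₀L/R = 5.33e+04·0.0352/16.2 = 115.8.

(a) f₀ = 8483 Hz  (b) Q = 115.8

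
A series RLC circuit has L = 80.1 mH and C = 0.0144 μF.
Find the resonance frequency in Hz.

Step 1 — Resonance condition Im(Z)=0 gives ω₀ = 1/√(LC).
Step 2 — ω₀ = 1/√(0.0801·1.44e-08) = 2.944e+04 rad/s.
Step 3 — f₀ = ω₀/(2π) = 4686 Hz.

f₀ = 4686 Hz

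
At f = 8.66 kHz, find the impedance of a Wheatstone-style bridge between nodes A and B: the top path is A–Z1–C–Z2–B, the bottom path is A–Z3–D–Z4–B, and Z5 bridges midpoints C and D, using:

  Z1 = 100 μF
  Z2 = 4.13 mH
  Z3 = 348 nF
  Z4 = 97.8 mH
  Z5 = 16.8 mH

Step 1 — Angular frequency: ω = 2π·f = 2π·8660 = 5.441e+04 rad/s.
Step 2 — Component impedances:
  Z1: Z = 1/(jωC) = -j/(ω·C) = 0 - j0.1838 Ω
  Z2: Z = jωL = j·5.441e+04·0.00413 = 0 + j224.7 Ω
  Z3: Z = 1/(jωC) = -j/(ω·C) = 0 - j52.81 Ω
  Z4: Z = jωL = j·5.441e+04·0.0978 = 0 + j5322 Ω
  Z5: Z = jωL = j·5.441e+04·0.0168 = 0 + j914.1 Ω
Step 3 — Bridge requires nodal analysis (the Z5 bridge couples midpoints C and D, so the two paths cannot be reduced to a simple series/parallel combination). Setting node B to ground and injecting 1 A at node A, the 3-node admittance system at A, C, D solves to V_A = Z_AB = 0 + j215.4 Ω = 215.4∠90.0° Ω.

Z = 0 + j215.4 Ω = 215.4∠90.0° Ω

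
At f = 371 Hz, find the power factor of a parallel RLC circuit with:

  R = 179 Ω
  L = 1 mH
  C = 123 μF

Step 1 — Angular frequency: ω = 2π·f = 2π·371 = 2331 rad/s.
Step 2 — Component impedances:
  R: Z = R = 179 Ω
  L: Z = jωL = j·2331·0.001 = 0 + j2.331 Ω
  C: Z = 1/(jωC) = -j/(ω·C) = 0 - j3.488 Ω
Step 3 — Parallel combination: 1/Z_total = 1/R + 1/L + 1/C; Z_total = 0.2756 + j7.018 Ω = 7.024∠87.8° Ω.
Step 4 — Power factor: PF = cos(φ) = Re(Z)/|Z| = 0.2756/7.024 = 0.03924.
Step 5 — Type: Im(Z) = 7.018 ⇒ lagging (phase φ = 87.8°).

PF = 0.03924 (lagging, φ = 87.8°)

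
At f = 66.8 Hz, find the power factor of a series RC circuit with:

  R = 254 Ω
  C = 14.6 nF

Step 1 — Angular frequency: ω = 2π·f = 2π·66.8 = 419.7 rad/s.
Step 2 — Component impedances:
  R: Z = R = 254 Ω
  C: Z = 1/(jωC) = -j/(ω·C) = 0 - j1.632e+05 Ω
Step 3 — Series combination: Z_total = R + C = 254 - j1.632e+05 Ω = 1.632e+05∠-89.9° Ω.
Step 4 — Power factor: PF = cos(φ) = Re(Z)/|Z| = 254/1.632e+05 = 0.001556.
Step 5 — Type: Im(Z) = -1.632e+05 ⇒ leading (phase φ = -89.9°).

PF = 0.001556 (leading, φ = -89.9°)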